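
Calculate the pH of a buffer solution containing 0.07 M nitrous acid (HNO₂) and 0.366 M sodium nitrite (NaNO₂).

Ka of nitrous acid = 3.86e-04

pKa = -log(3.86e-04) = 3.41. pH = pKa + log([A⁻]/[HA]) = 3.41 + log(0.366/0.07)

pH = 4.13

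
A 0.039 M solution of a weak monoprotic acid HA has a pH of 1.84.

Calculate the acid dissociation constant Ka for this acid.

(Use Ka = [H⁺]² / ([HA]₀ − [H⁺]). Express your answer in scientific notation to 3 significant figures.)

[H⁺] = 10^(−pH) = 10^(−1.84) = 1.445e-02 M. For HA ⇌ H⁺ + A⁻, Ka = [H⁺][A⁻]/[HA] = [H⁺]² / ([HA]₀ − [H⁺]) = (1.445e-02)² / (0.039 − 1.445e-02) = 8.51e-03.

K_a = 8.51e-03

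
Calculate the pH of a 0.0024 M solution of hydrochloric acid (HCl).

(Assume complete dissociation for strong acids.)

[H⁺] = 0.0024 M for strong acid. pH = -log[H⁺] = -log(0.0024)

pH = 2.62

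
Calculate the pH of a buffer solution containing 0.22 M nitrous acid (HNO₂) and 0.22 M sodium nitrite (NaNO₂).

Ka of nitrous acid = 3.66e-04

pKa = -log(3.66e-04) = 3.44. pH = pKa + log([A⁻]/[HA]) = 3.44 + log(0.22/0.22)

pH = 3.44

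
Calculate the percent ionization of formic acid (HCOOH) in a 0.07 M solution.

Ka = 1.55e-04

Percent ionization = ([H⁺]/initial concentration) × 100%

Using Ka equilibrium: x² + Ka×x - Ka×C = 0. Solving: [H⁺] = 3.2173e-03. Percent = (3.2173e-03/0.07) × 100

Percent ionization = 4.6%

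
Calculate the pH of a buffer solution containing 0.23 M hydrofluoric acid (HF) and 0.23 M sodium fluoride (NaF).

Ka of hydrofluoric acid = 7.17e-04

pKa = -log(7.17e-04) = 3.14. pH = pKa + log([A⁻]/[HA]) = 3.14 + log(0.23/0.23)

pH = 3.14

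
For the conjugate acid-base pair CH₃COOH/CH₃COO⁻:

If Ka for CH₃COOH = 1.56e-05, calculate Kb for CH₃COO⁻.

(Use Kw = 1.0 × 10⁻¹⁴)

For a conjugate pair Ka × Kb = Kw, so Kb = Kw/Ka = 1.0 × 10⁻¹⁴ / 1.56e-05 = 6.41e-10.

K_b = 6.41e-10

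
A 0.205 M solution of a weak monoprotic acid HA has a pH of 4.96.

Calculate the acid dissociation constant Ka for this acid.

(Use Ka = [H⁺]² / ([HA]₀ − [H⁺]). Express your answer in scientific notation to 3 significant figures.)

[H⁺] = 10^(−pH) = 10^(−4.96) = 1.096e-05 M. For HA ⇌ H⁺ + A⁻, Ka = [H⁺][A⁻]/[HA] = [H⁺]² / ([HA]₀ − [H⁺]) = (1.096e-05)² / (0.205 − 1.096e-05) = 5.87e-10.

K_a = 5.87e-10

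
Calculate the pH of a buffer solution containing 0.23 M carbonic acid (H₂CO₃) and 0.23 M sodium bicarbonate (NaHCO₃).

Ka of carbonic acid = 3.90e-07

pKa = -log(3.90e-07) = 6.41. pH = pKa + log([A⁻]/[HA]) = 6.41 + log(0.23/0.23)

pH = 6.41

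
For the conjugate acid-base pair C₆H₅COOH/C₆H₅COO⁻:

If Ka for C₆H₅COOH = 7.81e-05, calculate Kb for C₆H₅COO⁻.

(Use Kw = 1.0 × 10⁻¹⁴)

For a conjugate pair Ka × Kb = Kw, so Kb = Kw/Ka = 1.0 × 10⁻¹⁴ / 7.81e-05 = 1.28e-10.

K_b = 1.28e-10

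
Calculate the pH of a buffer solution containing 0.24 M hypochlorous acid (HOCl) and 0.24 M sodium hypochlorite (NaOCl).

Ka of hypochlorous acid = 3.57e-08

pKa = -log(3.57e-08) = 7.45. pH = pKa + log([A⁻]/[HA]) = 7.45 + log(0.24/0.24)

pH = 7.45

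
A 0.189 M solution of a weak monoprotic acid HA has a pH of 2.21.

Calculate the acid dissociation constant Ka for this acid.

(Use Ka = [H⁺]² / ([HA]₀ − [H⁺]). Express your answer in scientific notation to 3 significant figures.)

[H⁺] = 10^(−pH) = 10^(−2.21) = 6.166e-03 M. For HA ⇌ H⁺ + A⁻, Ka = [H⁺][A⁻]/[HA] = [H⁺]² / ([HA]₀ − [H⁺]) = (6.166e-03)² / (0.189 − 6.166e-03) = 2.08e-04.

K_a = 2.08e-04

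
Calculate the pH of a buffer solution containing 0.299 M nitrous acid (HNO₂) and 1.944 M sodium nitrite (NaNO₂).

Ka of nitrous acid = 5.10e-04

pKa = -log(5.10e-04) = 3.29. pH = pKa + log([A⁻]/[HA]) = 3.29 + log(1.944/0.299)

pH = 4.11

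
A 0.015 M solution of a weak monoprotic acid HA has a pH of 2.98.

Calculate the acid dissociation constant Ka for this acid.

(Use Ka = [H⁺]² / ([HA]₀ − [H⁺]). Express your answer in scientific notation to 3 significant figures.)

[H⁺] = 10^(−pH) = 10^(−2.98) = 1.047e-03 M. For HA ⇌ H⁺ + A⁻, Ka = [H⁺][A⁻]/[HA] = [H⁺]² / ([HA]₀ − [H⁺]) = (1.047e-03)² / (0.015 − 1.047e-03) = 7.86e-05.

K_a = 7.86e-05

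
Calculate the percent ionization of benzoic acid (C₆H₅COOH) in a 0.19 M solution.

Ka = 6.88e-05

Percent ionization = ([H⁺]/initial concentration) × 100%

Using Ka equilibrium: x² + Ka×x - Ka×C = 0. Solving: [H⁺] = 3.5813e-03. Percent = (3.5813e-03/0.19) × 100

Percent ionization = 1.88%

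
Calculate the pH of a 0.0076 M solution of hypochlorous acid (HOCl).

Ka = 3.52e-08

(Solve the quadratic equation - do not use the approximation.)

x² + Ka×x - Ka×C = 0. Using quadratic formula: [H⁺] = 1.6338e-05

pH = 4.79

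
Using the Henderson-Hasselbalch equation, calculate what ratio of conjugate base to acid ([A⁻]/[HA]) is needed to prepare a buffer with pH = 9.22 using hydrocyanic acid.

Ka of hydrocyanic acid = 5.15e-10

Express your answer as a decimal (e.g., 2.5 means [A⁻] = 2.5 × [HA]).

pKa = -log(5.15e-10) = 9.2882. pH = pKa + log([A⁻]/[HA]), so log([A⁻]/[HA]) = pH − pKa = 9.22 − 9.2882 = -0.0682. [A⁻]/[HA] = 10^(-0.0682) = 0.855

[A⁻]/[HA] = 0.855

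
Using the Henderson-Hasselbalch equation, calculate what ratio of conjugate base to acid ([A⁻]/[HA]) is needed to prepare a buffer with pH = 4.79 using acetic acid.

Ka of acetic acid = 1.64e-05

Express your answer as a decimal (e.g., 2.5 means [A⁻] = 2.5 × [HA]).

pKa = -log(1.64e-05) = 4.7852. pH = pKa + log([A⁻]/[HA]), so log([A⁻]/[HA]) = pH − pKa = 4.79 − 4.7852 = 0.0048. [A⁻]/[HA] = 10^(0.0048) = 1.01

[A⁻]/[HA] = 1.01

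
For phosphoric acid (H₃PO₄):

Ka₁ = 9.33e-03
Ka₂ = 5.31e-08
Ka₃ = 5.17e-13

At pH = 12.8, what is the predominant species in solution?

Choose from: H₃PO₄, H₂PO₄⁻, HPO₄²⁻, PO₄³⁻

pKa₁ = 2.03, pKa₂ = 7.27, pKa₃ = 12.29. For a polyprotic acid the predominant species crosses at each pKa: below pKa_n the protonated form dominates, above it the deprotonated form does. At pH = 12.8, the predominant species is PO₄³⁻.

PO₄³⁻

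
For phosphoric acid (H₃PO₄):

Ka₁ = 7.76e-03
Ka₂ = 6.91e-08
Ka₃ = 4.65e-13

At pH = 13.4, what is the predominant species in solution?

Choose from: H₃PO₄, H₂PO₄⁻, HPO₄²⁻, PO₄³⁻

pKa₁ = 2.11, pKa₂ = 7.16, pKa₃ = 12.33. For a polyprotic acid the predominant species crosses at each pKa: below pKa_n the protonated form dominates, above it the deprotonated form does. At pH = 13.4, the predominant species is PO₄³⁻.

PO₄³⁻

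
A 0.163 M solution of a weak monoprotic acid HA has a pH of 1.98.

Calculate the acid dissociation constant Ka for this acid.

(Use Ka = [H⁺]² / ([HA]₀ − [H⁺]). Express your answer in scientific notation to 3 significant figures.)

[H⁺] = 10^(−pH) = 10^(−1.98) = 1.047e-02 M. For HA ⇌ H⁺ + A⁻, Ka = [H⁺][A⁻]/[HA] = [H⁺]² / ([HA]₀ − [H⁺]) = (1.047e-02)² / (0.163 − 1.047e-02) = 7.19e-04.

K_a = 7.19e-04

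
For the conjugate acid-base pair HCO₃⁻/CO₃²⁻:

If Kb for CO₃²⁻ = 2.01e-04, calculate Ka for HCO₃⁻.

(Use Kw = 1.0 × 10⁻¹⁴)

For a conjugate pair Ka × Kb = Kw, so Ka = Kw/Kb = 1.0 × 10⁻¹⁴ / 2.01e-04 = 4.98e-11.

K_a = 4.98e-11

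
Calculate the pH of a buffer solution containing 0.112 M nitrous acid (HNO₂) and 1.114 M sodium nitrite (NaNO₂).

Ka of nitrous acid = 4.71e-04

pKa = -log(4.71e-04) = 3.33. pH = pKa + log([A⁻]/[HA]) = 3.33 + log(1.114/0.112)

pH = 4.32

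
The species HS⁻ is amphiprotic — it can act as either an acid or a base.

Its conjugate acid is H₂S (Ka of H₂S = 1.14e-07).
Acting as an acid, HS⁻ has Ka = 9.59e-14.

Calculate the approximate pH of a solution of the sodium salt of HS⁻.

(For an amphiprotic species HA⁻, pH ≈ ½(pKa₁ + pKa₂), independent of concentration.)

pKa₁ = -log(1.14e-07) = 6.94; pKa₂ = -log(9.59e-14) = 13.02. For an amphiprotic species, pH ≈ ½(pKa₁ + pKa₂) = ½(6.94 + 13.02) = 9.98.

pH = 9.98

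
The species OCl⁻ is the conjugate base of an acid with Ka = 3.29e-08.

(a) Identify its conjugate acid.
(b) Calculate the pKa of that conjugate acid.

(a) The conjugate acid is formed by adding one H⁺ to OCl⁻, giving HOCl. (b) pKa = -log(Ka) = -log(3.29e-08) = 7.48.

Conjugate acid: HOCl; pK_a = 7.48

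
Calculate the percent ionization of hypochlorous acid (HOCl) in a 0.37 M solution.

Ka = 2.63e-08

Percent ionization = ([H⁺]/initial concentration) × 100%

Using Ka equilibrium: x² + Ka×x - Ka×C = 0. Solving: [H⁺] = 9.8633e-05. Percent = (9.8633e-05/0.37) × 100

Percent ionization = 0.0267%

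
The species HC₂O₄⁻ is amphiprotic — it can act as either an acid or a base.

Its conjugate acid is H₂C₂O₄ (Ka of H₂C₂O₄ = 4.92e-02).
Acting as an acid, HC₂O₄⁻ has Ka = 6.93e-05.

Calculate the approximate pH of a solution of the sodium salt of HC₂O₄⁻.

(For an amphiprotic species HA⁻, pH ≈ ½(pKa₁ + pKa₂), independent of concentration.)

pKa₁ = -log(4.92e-02) = 1.31; pKa₂ = -log(6.93e-05) = 4.16. For an amphiprotic species, pH ≈ ½(pKa₁ + pKa₂) = ½(1.31 + 4.16) = 2.73.

pH = 2.73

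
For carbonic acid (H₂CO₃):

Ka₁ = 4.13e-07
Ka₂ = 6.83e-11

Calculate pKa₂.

pKa₂ = -log(Ka₂) = -log(6.83e-11) = 10.17.

pK_{a2} = 10.17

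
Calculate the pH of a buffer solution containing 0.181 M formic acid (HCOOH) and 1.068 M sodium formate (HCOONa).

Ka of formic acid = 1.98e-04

pKa = -log(1.98e-04) = 3.70. pH = pKa + log([A⁻]/[HA]) = 3.70 + log(1.068/0.181)

pH = 4.47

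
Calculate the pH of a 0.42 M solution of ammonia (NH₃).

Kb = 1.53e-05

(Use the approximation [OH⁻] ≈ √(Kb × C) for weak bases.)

[OH⁻] = √(Kb × C) = √(1.53e-05 × 0.42) = 2.5350e-03. pOH = 2.60, pH = 14 - pOH

pH = 11.40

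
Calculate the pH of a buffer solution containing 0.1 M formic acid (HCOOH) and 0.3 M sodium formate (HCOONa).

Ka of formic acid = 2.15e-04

pKa = -log(2.15e-04) = 3.67. pH = pKa + log([A⁻]/[HA]) = 3.67 + log(0.3/0.1)

pH = 4.14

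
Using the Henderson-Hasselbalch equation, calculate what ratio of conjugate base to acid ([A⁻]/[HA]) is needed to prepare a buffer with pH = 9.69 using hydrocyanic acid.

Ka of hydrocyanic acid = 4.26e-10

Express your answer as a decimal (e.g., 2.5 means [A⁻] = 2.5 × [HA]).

pKa = -log(4.26e-10) = 9.3706. pH = pKa + log([A⁻]/[HA]), so log([A⁻]/[HA]) = pH − pKa = 9.69 − 9.3706 = 0.3194. [A⁻]/[HA] = 10^(0.3194) = 2.09

[A⁻]/[HA] = 2.09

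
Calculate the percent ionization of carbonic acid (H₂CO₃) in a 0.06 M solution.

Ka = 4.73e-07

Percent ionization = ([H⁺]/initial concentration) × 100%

Using Ka equilibrium: x² + Ka×x - Ka×C = 0. Solving: [H⁺] = 1.6823e-04. Percent = (1.6823e-04/0.06) × 100

Percent ionization = 0.28%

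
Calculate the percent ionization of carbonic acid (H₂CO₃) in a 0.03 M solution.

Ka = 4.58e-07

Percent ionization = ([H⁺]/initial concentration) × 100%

Using Ka equilibrium: x² + Ka×x - Ka×C = 0. Solving: [H⁺] = 1.1699e-04. Percent = (1.1699e-04/0.03) × 100

Percent ionization = 0.39%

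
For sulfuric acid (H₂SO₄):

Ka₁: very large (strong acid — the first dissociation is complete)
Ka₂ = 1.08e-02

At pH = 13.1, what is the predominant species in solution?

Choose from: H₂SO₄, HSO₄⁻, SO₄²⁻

The first dissociation is complete, so H₂SO₄ itself is never the predominant species in water; pKa₂ = -log(1.08e-02) = 1.97. For a polyprotic acid the predominant species crosses at each pKa: below pKa_n the protonated form dominates, above it the deprotonated form does. At pH = 13.1, the predominant species is SO₄²⁻.

SO₄²⁻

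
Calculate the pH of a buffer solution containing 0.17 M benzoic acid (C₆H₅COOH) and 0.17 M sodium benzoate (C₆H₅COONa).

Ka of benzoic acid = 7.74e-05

pKa = -log(7.74e-05) = 4.11. pH = pKa + log([A⁻]/[HA]) = 4.11 + log(0.17/0.17)

pH = 4.11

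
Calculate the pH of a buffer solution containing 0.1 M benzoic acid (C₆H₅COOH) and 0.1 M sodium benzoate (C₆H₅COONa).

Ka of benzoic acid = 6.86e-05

pKa = -log(6.86e-05) = 4.16. pH = pKa + log([A⁻]/[HA]) = 4.16 + log(0.1/0.1)

pH = 4.16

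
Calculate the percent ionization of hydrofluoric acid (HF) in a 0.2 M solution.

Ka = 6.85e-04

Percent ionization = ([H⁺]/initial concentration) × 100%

Using Ka equilibrium: x² + Ka×x - Ka×C = 0. Solving: [H⁺] = 1.1367e-02. Percent = (1.1367e-02/0.2) × 100

Percent ionization = 5.68%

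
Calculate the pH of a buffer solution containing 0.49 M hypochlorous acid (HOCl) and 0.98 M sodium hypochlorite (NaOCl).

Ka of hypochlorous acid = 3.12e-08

pKa = -log(3.12e-08) = 7.51. pH = pKa + log([A⁻]/[HA]) = 7.51 + log(0.98/0.49)

pH = 7.81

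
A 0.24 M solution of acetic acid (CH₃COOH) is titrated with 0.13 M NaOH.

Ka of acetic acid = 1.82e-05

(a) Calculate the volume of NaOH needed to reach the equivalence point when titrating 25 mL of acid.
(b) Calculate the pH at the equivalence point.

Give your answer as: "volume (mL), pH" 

moles acid = 0.24 × 25/1000 = 0.006 mol; V_base = moles/0.13 × 1000 = 46.2 mL. At equivalence only the conjugate base is present: [A⁻] = 0.006/0.071 = 8.4324e-02 M. Kb = Kw/Ka = 5.49e-10; [OH⁻] = √(Kb × [A⁻]) = 6.8068e-06; pOH = 5.17; pH = 14 - pOH = 8.83.

V = 46.2 mL, pH = 8.83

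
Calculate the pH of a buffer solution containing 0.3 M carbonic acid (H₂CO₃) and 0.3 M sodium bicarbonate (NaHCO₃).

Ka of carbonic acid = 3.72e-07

pKa = -log(3.72e-07) = 6.43. pH = pKa + log([A⁻]/[HA]) = 6.43 + log(0.3/0.3)

pH = 6.43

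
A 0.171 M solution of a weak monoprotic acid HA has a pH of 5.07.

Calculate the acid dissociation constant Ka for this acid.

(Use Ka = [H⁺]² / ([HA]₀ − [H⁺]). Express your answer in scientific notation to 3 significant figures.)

[H⁺] = 10^(−pH) = 10^(−5.07) = 8.511e-06 M. For HA ⇌ H⁺ + A⁻, Ka = [H⁺][A⁻]/[HA] = [H⁺]² / ([HA]₀ − [H⁺]) = (8.511e-06)² / (0.171 − 8.511e-06) = 4.24e-10.

K_a = 4.24e-10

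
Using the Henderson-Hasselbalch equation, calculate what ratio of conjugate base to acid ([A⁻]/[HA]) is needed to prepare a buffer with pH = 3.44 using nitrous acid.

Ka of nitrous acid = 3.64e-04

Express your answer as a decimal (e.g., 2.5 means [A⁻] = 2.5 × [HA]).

pKa = -log(3.64e-04) = 3.4389. pH = pKa + log([A⁻]/[HA]), so log([A⁻]/[HA]) = pH − pKa = 3.44 − 3.4389 = 0.0011. [A⁻]/[HA] = 10^(0.0011) = 1.00

[A⁻]/[HA] = 1.00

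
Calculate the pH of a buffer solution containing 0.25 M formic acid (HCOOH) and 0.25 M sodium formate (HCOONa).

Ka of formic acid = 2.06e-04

pKa = -log(2.06e-04) = 3.69. pH = pKa + log([A⁻]/[HA]) = 3.69 + log(0.25/0.25)

pH = 3.69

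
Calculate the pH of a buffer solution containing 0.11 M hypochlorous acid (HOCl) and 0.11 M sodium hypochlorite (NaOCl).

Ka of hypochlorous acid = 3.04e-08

pKa = -log(3.04e-08) = 7.52. pH = pKa + log([A⁻]/[HA]) = 7.52 + log(0.11/0.11)

pH = 7.52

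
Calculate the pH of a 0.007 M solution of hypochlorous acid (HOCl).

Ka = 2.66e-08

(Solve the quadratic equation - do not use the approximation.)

x² + Ka×x - Ka×C = 0. Using quadratic formula: [H⁺] = 1.3632e-05

pH = 4.87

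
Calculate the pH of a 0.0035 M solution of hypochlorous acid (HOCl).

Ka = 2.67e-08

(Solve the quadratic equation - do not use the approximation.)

x² + Ka×x - Ka×C = 0. Using quadratic formula: [H⁺] = 9.6536e-06

pH = 5.02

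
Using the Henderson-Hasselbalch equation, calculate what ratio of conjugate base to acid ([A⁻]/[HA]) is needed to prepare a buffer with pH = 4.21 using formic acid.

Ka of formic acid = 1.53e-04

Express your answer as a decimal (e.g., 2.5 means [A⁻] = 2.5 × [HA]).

pKa = -log(1.53e-04) = 3.8153. pH = pKa + log([A⁻]/[HA]), so log([A⁻]/[HA]) = pH − pKa = 4.21 − 3.8153 = 0.3947. [A⁻]/[HA] = 10^(0.3947) = 2.48

[A⁻]/[HA] = 2.48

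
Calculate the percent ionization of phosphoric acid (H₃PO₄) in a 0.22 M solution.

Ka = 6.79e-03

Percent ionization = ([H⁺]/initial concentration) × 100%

Using Ka equilibrium: x² + Ka×x - Ka×C = 0. Solving: [H⁺] = 3.5404e-02. Percent = (3.5404e-02/0.22) × 100

Percent ionization = 16.1%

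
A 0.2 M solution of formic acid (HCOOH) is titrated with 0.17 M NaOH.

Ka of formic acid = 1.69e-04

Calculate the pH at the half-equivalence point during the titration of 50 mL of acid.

At half-equivalence [HA] = [A⁻], so Henderson-Hasselbalch gives pH = pKa = -log(1.69e-04) = 3.77.

pH = pKa = 3.77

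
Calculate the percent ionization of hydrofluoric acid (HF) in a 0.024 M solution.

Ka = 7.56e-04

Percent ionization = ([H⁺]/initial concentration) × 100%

Using Ka equilibrium: x² + Ka×x - Ka×C = 0. Solving: [H⁺] = 3.8983e-03. Percent = (3.8983e-03/0.024) × 100

Percent ionization = 16.2%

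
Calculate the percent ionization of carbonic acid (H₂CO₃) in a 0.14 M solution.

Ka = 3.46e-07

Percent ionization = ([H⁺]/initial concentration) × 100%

Using Ka equilibrium: x² + Ka×x - Ka×C = 0. Solving: [H⁺] = 2.1992e-04. Percent = (2.1992e-04/0.14) × 100

Percent ionization = 0.157%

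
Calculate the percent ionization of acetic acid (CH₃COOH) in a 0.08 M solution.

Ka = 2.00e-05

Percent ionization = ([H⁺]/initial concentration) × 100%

Using Ka equilibrium: x² + Ka×x - Ka×C = 0. Solving: [H⁺] = 1.2550e-03. Percent = (1.2550e-03/0.08) × 100

Percent ionization = 1.57%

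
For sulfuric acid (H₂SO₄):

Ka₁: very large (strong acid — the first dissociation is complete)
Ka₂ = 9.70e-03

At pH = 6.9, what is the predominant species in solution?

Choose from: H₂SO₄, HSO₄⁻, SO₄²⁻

The first dissociation is complete, so H₂SO₄ itself is never the predominant species in water; pKa₂ = -log(9.70e-03) = 2.01. For a polyprotic acid the predominant species crosses at each pKa: below pKa_n the protonated form dominates, above it the deprotonated form does. At pH = 6.9, the predominant species is SO₄²⁻.

SO₄²⁻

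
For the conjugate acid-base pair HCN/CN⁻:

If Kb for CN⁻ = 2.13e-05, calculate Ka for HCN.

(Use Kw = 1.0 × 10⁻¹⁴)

For a conjugate pair Ka × Kb = Kw, so Ka = Kw/Kb = 1.0 × 10⁻¹⁴ / 2.13e-05 = 4.69e-10.

K_a = 4.69e-10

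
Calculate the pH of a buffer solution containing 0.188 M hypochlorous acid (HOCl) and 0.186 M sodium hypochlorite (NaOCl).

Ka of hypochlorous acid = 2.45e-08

pKa = -log(2.45e-08) = 7.61. pH = pKa + log([A⁻]/[HA]) = 7.61 + log(0.186/0.188)

pH = 7.61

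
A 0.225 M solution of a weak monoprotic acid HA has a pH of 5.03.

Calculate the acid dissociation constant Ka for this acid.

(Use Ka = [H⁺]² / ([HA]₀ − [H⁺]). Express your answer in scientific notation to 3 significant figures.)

[H⁺] = 10^(−pH) = 10^(−5.03) = 9.333e-06 M. For HA ⇌ H⁺ + A⁻, Ka = [H⁺][A⁻]/[HA] = [H⁺]² / ([HA]₀ − [H⁺]) = (9.333e-06)² / (0.225 − 9.333e-06) = 3.87e-10.

K_a = 3.87e-10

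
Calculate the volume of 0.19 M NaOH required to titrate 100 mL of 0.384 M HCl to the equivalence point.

At equivalence: moles acid = moles base. moles HCl = 0.384 × 100/1000 = 0.0384 mol. V_base = moles / 0.19 × 1000 = 202.1 mL.

V_{base} = 202.1 mL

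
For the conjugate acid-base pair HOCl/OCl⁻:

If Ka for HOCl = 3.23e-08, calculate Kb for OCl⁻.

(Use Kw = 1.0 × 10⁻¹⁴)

For a conjugate pair Ka × Kb = Kw, so Kb = Kw/Ka = 1.0 × 10⁻¹⁴ / 3.23e-08 = 3.10e-07.

K_b = 3.10e-07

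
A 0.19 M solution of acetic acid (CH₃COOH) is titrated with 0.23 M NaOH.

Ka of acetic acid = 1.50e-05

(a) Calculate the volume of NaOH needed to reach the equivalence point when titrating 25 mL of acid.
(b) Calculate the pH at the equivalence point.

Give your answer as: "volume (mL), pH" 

moles acid = 0.19 × 25/1000 = 0.00475 mol; V_base = moles/0.23 × 1000 = 20.7 mL. At equivalence only the conjugate base is present: [A⁻] = 0.00475/0.046 = 1.0405e-01 M. Kb = Kw/Ka = 6.67e-10; [OH⁻] = √(Kb × [A⁻]) = 8.3286e-06; pOH = 5.08; pH = 14 - pOH = 8.92.

V = 20.7 mL, pH = 8.92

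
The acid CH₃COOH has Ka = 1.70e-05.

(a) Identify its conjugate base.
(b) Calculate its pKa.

(a) The conjugate base is formed by removing one H⁺ from CH₃COOH, giving CH₃COO⁻. (b) pKa = -log(Ka) = -log(1.70e-05) = 4.77.

Conjugate base: CH₃COO⁻; pK_a = 4.77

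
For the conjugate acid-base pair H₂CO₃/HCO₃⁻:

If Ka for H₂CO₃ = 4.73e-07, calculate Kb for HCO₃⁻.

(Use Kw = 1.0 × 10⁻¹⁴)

For a conjugate pair Ka × Kb = Kw, so Kb = Kw/Ka = 1.0 × 10⁻¹⁴ / 4.73e-07 = 2.11e-08.

K_b = 2.11e-08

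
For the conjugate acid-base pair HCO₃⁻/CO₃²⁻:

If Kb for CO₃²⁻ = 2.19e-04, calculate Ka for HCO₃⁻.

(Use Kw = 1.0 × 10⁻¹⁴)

For a conjugate pair Ka × Kb = Kw, so Ka = Kw/Kb = 1.0 × 10⁻¹⁴ / 2.19e-04 = 4.57e-11.

K_a = 4.57e-11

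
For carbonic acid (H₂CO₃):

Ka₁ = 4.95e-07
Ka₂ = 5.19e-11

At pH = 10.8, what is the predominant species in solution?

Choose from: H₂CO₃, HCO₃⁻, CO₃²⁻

pKa₁ = 6.31, pKa₂ = 10.28. For a polyprotic acid the predominant species crosses at each pKa: below pKa_n the protonated form dominates, above it the deprotonated form does. At pH = 10.8, the predominant species is CO₃²⁻.

CO₃²⁻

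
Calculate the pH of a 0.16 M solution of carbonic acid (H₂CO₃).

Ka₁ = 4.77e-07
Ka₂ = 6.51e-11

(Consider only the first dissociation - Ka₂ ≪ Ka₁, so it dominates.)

First dissociation dominates. From Ka₁ = [H⁺][HA⁻]/[H₂A], x² + Ka₁·x − Ka₁·C = 0 with C = 0.16 M and Ka₁ = 4.77e-07. Solving: [H⁺] = (−Ka₁ + √(Ka₁² + 4·Ka₁·C)) / 2 = 2.7602e-04 M. pH = -log(2.7602e-04) = 3.56.

pH = 3.56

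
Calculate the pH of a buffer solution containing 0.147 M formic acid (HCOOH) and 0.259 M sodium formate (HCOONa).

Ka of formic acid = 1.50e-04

pKa = -log(1.50e-04) = 3.82. pH = pKa + log([A⁻]/[HA]) = 3.82 + log(0.259/0.147)

pH = 4.07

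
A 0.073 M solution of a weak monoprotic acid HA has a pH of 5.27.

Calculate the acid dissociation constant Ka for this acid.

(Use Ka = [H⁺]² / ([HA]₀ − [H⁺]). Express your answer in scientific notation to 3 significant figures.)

[H⁺] = 10^(−pH) = 10^(−5.27) = 5.370e-06 M. For HA ⇌ H⁺ + A⁻, Ka = [H⁺][A⁻]/[HA] = [H⁺]² / ([HA]₀ − [H⁺]) = (5.370e-06)² / (0.073 − 5.370e-06) = 3.95e-10.

K_a = 3.95e-10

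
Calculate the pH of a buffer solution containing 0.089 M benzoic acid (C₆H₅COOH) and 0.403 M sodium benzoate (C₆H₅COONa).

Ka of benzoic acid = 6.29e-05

pKa = -log(6.29e-05) = 4.20. pH = pKa + log([A⁻]/[HA]) = 4.20 + log(0.403/0.089)

pH = 4.86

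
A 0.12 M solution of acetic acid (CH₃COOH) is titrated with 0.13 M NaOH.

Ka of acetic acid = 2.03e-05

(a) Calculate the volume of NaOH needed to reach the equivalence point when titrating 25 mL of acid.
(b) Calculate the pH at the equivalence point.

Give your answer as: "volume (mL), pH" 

moles acid = 0.12 × 25/1000 = 0.003 mol; V_base = moles/0.13 × 1000 = 23.1 mL. At equivalence only the conjugate base is present: [A⁻] = 0.003/0.048 = 6.2400e-02 M. Kb = Kw/Ka = 4.93e-10; [OH⁻] = √(Kb × [A⁻]) = 5.5443e-06; pOH = 5.26; pH = 14 - pOH = 8.74.

V = 23.1 mL, pH = 8.74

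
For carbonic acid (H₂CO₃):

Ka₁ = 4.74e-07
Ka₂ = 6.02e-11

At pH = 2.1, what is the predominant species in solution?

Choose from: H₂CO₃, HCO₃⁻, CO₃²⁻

pKa₁ = 6.32, pKa₂ = 10.22. For a polyprotic acid the predominant species crosses at each pKa: below pKa_n the protonated form dominates, above it the deprotonated form does. At pH = 2.1, the predominant species is H₂CO₃.

H₂CO₃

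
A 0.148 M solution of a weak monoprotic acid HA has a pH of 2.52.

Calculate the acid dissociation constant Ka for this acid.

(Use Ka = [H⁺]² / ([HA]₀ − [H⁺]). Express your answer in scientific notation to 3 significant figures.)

[H⁺] = 10^(−pH) = 10^(−2.52) = 3.020e-03 M. For HA ⇌ H⁺ + A⁻, Ka = [H⁺][A⁻]/[HA] = [H⁺]² / ([HA]₀ − [H⁺]) = (3.020e-03)² / (0.148 − 3.020e-03) = 6.29e-05.

K_a = 6.29e-05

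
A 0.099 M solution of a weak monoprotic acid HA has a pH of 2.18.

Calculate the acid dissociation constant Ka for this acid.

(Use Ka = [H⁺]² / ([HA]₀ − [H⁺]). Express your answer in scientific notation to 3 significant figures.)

[H⁺] = 10^(−pH) = 10^(−2.18) = 6.607e-03 M. For HA ⇌ H⁺ + A⁻, Ka = [H⁺][A⁻]/[HA] = [H⁺]² / ([HA]₀ − [H⁺]) = (6.607e-03)² / (0.099 − 6.607e-03) = 4.72e-04.

K_a = 4.72e-04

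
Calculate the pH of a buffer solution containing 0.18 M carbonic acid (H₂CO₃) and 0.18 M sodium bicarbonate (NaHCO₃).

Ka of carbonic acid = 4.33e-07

pKa = -log(4.33e-07) = 6.36. pH = pKa + log([A⁻]/[HA]) = 6.36 + log(0.18/0.18)

pH = 6.36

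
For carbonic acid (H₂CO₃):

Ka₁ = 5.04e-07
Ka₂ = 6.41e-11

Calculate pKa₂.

pKa₂ = -log(Ka₂) = -log(6.41e-11) = 10.19.

pK_{a2} = 10.19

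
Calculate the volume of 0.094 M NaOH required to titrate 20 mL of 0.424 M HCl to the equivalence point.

At equivalence: moles acid = moles base. moles HCl = 0.424 × 20/1000 = 0.00848 mol. V_base = moles / 0.094 × 1000 = 90.2 mL.

V_{base} = 90.2 mL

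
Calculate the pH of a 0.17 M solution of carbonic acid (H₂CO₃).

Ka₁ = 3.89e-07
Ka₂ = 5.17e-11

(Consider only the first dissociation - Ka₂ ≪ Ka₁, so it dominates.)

First dissociation dominates. From Ka₁ = [H⁺][HA⁻]/[H₂A], x² + Ka₁·x − Ka₁·C = 0 with C = 0.17 M and Ka₁ = 3.89e-07. Solving: [H⁺] = (−Ka₁ + √(Ka₁² + 4·Ka₁·C)) / 2 = 2.5696e-04 M. pH = -log(2.5696e-04) = 3.59.

pH = 3.59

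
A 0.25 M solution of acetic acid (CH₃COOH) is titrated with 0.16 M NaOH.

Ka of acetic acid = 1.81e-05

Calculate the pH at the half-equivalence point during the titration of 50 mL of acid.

At half-equivalence [HA] = [A⁻], so Henderson-Hasselbalch gives pH = pKa = -log(1.81e-05) = 4.74.

pH = pKa = 4.74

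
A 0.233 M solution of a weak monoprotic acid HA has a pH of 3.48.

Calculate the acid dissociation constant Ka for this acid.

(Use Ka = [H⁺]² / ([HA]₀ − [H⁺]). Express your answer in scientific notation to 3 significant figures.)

[H⁺] = 10^(−pH) = 10^(−3.48) = 3.311e-04 M. For HA ⇌ H⁺ + A⁻, Ka = [H⁺][A⁻]/[HA] = [H⁺]² / ([HA]₀ − [H⁺]) = (3.311e-04)² / (0.233 − 3.311e-04) = 4.71e-07.

K_a = 4.71e-07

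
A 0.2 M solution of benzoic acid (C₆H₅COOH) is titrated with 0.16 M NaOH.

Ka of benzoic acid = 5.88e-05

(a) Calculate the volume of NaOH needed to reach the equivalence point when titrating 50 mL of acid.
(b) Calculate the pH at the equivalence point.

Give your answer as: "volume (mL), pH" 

moles acid = 0.2 × 50/1000 = 0.01 mol; V_base = moles/0.16 × 1000 = 62.5 mL. At equivalence only the conjugate base is present: [A⁻] = 0.01/0.113 = 8.8889e-02 M. Kb = Kw/Ka = 1.70e-10; [OH⁻] = √(Kb × [A⁻]) = 3.8881e-06; pOH = 5.41; pH = 14 - pOH = 8.59.

V = 62.5 mL, pH = 8.59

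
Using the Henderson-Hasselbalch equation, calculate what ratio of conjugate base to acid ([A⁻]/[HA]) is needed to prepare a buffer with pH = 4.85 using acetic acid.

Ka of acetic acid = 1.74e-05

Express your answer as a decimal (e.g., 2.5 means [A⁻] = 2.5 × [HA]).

pKa = -log(1.74e-05) = 4.7595. pH = pKa + log([A⁻]/[HA]), so log([A⁻]/[HA]) = pH − pKa = 4.85 − 4.7595 = 0.0905. [A⁻]/[HA] = 10^(0.0905) = 1.23

[A⁻]/[HA] = 1.23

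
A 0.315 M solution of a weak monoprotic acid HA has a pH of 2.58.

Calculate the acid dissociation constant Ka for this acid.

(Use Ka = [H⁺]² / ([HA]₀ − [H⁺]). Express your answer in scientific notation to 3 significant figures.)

[H⁺] = 10^(−pH) = 10^(−2.58) = 2.630e-03 M. For HA ⇌ H⁺ + A⁻, Ka = [H⁺][A⁻]/[HA] = [H⁺]² / ([HA]₀ − [H⁺]) = (2.630e-03)² / (0.315 − 2.630e-03) = 2.21e-05.

K_a = 2.21e-05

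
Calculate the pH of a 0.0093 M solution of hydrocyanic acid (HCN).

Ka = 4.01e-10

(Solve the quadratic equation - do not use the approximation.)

x² + Ka×x - Ka×C = 0. Using quadratic formula: [H⁺] = 1.9309e-06

pH = 5.71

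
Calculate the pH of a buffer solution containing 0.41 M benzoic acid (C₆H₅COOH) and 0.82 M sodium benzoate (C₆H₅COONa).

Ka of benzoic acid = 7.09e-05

pKa = -log(7.09e-05) = 4.15. pH = pKa + log([A⁻]/[HA]) = 4.15 + log(0.82/0.41)

pH = 4.45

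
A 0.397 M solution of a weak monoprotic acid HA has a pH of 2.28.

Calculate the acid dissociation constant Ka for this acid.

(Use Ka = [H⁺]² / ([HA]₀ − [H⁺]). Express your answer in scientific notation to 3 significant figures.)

[H⁺] = 10^(−pH) = 10^(−2.28) = 5.248e-03 M. For HA ⇌ H⁺ + A⁻, Ka = [H⁺][A⁻]/[HA] = [H⁺]² / ([HA]₀ − [H⁺]) = (5.248e-03)² / (0.397 − 5.248e-03) = 7.03e-05.

K_a = 7.03e-05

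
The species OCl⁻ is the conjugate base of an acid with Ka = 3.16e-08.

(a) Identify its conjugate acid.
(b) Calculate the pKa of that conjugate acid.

(a) The conjugate acid is formed by adding one H⁺ to OCl⁻, giving HOCl. (b) pKa = -log(Ka) = -log(3.16e-08) = 7.50.

Conjugate acid: HOCl; pK_a = 7.50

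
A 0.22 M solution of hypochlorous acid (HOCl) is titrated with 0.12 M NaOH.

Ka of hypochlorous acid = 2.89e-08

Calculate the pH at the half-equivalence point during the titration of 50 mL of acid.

At half-equivalence [HA] = [A⁻], so Henderson-Hasselbalch gives pH = pKa = -log(2.89e-08) = 7.54.

pH = pKa = 7.54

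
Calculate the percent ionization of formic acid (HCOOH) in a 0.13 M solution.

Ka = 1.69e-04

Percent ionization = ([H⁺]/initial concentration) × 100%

Using Ka equilibrium: x² + Ka×x - Ka×C = 0. Solving: [H⁺] = 4.6035e-03. Percent = (4.6035e-03/0.13) × 100

Percent ionization = 3.54%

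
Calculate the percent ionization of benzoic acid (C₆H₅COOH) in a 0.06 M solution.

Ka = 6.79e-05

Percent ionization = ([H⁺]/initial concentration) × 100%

Using Ka equilibrium: x² + Ka×x - Ka×C = 0. Solving: [H⁺] = 1.9848e-03. Percent = (1.9848e-03/0.06) × 100

Percent ionization = 3.31%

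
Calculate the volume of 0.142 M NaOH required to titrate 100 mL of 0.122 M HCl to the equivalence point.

At equivalence: moles acid = moles base. moles HCl = 0.122 × 100/1000 = 0.0122 mol. V_base = moles / 0.142 × 1000 = 85.9 mL.

V_{base} = 85.9 mL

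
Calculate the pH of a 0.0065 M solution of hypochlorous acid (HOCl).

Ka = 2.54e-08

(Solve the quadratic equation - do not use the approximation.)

x² + Ka×x - Ka×C = 0. Using quadratic formula: [H⁺] = 1.2836e-05

pH = 4.89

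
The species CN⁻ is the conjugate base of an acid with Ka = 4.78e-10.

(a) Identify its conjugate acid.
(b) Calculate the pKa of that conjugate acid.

(a) The conjugate acid is formed by adding one H⁺ to CN⁻, giving HCN. (b) pKa = -log(Ka) = -log(4.78e-10) = 9.32.

Conjugate acid: HCN; pK_a = 9.32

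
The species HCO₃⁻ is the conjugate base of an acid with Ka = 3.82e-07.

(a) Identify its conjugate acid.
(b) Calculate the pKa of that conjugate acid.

(a) The conjugate acid is formed by adding one H⁺ to HCO₃⁻, giving H₂CO₃. (b) pKa = -log(Ka) = -log(3.82e-07) = 6.42.

Conjugate acid: H₂CO₃; pK_a = 6.42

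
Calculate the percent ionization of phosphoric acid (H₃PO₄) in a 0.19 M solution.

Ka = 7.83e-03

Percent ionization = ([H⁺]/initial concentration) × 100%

Using Ka equilibrium: x² + Ka×x - Ka×C = 0. Solving: [H⁺] = 3.4854e-02. Percent = (3.4854e-02/0.19) × 100

Percent ionization = 18.3%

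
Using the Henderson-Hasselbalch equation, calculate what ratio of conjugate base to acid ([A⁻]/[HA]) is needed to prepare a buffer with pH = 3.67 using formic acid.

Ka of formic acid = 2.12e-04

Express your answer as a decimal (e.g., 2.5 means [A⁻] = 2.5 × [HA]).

pKa = -log(2.12e-04) = 3.6737. pH = pKa + log([A⁻]/[HA]), so log([A⁻]/[HA]) = pH − pKa = 3.67 − 3.6737 = -0.0037. [A⁻]/[HA] = 10^(-0.0037) = 0.992

[A⁻]/[HA] = 0.992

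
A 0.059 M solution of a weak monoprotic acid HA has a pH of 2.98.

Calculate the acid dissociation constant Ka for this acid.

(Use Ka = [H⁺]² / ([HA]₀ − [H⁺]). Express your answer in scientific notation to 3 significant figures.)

[H⁺] = 10^(−pH) = 10^(−2.98) = 1.047e-03 M. For HA ⇌ H⁺ + A⁻, Ka = [H⁺][A⁻]/[HA] = [H⁺]² / ([HA]₀ − [H⁺]) = (1.047e-03)² / (0.059 − 1.047e-03) = 1.89e-05.

K_a = 1.89e-05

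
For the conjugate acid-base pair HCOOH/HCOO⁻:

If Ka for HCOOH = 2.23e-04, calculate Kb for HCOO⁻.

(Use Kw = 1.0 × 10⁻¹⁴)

For a conjugate pair Ka × Kb = Kw, so Kb = Kw/Ka = 1.0 × 10⁻¹⁴ / 2.23e-04 = 4.48e-11.

K_b = 4.48e-11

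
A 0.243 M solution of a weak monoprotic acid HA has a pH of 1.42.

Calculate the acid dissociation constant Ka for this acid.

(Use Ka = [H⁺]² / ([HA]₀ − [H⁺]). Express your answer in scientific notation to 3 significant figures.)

[H⁺] = 10^(−pH) = 10^(−1.42) = 3.802e-02 M. For HA ⇌ H⁺ + A⁻, Ka = [H⁺][A⁻]/[HA] = [H⁺]² / ([HA]₀ − [H⁺]) = (3.802e-02)² / (0.243 − 3.802e-02) = 7.05e-03.

K_a = 7.05e-03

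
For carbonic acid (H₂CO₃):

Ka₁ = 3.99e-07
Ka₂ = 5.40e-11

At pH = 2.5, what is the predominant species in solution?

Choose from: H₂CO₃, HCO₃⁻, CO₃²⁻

pKa₁ = 6.40, pKa₂ = 10.27. For a polyprotic acid the predominant species crosses at each pKa: below pKa_n the protonated form dominates, above it the deprotonated form does. At pH = 2.5, the predominant species is H₂CO₃.

H₂CO₃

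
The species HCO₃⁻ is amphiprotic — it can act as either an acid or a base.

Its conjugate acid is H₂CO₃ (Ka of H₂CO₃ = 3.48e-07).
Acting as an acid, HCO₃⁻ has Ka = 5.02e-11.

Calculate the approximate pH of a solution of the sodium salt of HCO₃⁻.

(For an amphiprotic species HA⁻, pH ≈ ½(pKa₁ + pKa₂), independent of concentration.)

pKa₁ = -log(3.48e-07) = 6.46; pKa₂ = -log(5.02e-11) = 10.30. For an amphiprotic species, pH ≈ ½(pKa₁ + pKa₂) = ½(6.46 + 10.30) = 8.38.

pH = 8.38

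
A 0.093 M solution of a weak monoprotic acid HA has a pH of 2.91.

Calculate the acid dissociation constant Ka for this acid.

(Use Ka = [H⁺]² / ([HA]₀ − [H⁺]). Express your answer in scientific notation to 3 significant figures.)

[H⁺] = 10^(−pH) = 10^(−2.91) = 1.230e-03 M. For HA ⇌ H⁺ + A⁻, Ka = [H⁺][A⁻]/[HA] = [H⁺]² / ([HA]₀ − [H⁺]) = (1.230e-03)² / (0.093 − 1.230e-03) = 1.65e-05.

K_a = 1.65e-05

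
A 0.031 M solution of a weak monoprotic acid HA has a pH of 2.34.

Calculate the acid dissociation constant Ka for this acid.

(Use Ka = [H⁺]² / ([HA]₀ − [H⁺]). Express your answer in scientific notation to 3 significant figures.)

[H⁺] = 10^(−pH) = 10^(−2.34) = 4.571e-03 M. For HA ⇌ H⁺ + A⁻, Ka = [H⁺][A⁻]/[HA] = [H⁺]² / ([HA]₀ − [H⁺]) = (4.571e-03)² / (0.031 − 4.571e-03) = 7.91e-04.

K_a = 7.91e-04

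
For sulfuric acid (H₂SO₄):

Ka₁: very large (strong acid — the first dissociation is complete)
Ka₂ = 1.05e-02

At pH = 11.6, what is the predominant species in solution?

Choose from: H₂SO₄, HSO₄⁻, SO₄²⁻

The first dissociation is complete, so H₂SO₄ itself is never the predominant species in water; pKa₂ = -log(1.05e-02) = 1.98. For a polyprotic acid the predominant species crosses at each pKa: below pKa_n the protonated form dominates, above it the deprotonated form does. At pH = 11.6, the predominant species is SO₄²⁻.

SO₄²⁻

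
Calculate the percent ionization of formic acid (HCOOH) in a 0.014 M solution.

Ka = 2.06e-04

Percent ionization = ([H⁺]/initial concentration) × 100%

Using Ka equilibrium: x² + Ka×x - Ka×C = 0. Solving: [H⁺] = 1.5984e-03. Percent = (1.5984e-03/0.014) × 100

Percent ionization = 11.4%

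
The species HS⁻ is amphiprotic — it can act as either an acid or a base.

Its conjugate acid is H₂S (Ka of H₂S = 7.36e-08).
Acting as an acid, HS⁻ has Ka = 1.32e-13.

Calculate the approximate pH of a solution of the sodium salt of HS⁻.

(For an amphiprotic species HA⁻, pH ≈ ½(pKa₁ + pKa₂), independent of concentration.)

pKa₁ = -log(7.36e-08) = 7.13; pKa₂ = -log(1.32e-13) = 12.88. For an amphiprotic species, pH ≈ ½(pKa₁ + pKa₂) = ½(7.13 + 12.88) = 10.01.

pH = 10.01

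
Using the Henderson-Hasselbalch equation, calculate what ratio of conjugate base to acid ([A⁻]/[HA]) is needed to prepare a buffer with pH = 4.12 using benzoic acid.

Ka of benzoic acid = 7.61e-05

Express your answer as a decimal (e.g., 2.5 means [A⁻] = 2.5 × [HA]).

pKa = -log(7.61e-05) = 4.1186. pH = pKa + log([A⁻]/[HA]), so log([A⁻]/[HA]) = pH − pKa = 4.12 − 4.1186 = 0.0014. [A⁻]/[HA] = 10^(0.0014) = 1.00

[A⁻]/[HA] = 1.00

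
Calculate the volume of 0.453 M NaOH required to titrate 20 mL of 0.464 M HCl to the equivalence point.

At equivalence: moles acid = moles base. moles HCl = 0.464 × 20/1000 = 0.00928 mol. V_base = moles / 0.453 × 1000 = 20.5 mL.

V_{base} = 20.5 mL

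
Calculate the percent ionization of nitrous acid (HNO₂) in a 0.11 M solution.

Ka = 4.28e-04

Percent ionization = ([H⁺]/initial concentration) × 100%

Using Ka equilibrium: x² + Ka×x - Ka×C = 0. Solving: [H⁺] = 6.6508e-03. Percent = (6.6508e-03/0.11) × 100

Percent ionization = 6.05%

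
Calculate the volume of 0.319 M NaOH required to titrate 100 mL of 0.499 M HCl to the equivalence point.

At equivalence: moles acid = moles base. moles HCl = 0.499 × 100/1000 = 0.0499 mol. V_base = moles / 0.319 × 1000 = 156.4 mL.

V_{base} = 156.4 mL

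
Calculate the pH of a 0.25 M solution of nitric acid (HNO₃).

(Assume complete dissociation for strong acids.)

[H⁺] = 0.25 M for strong acid. pH = -log[H⁺] = -log(0.25)

pH = 0.60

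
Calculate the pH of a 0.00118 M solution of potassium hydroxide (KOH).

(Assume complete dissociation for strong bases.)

[OH⁻] = 0.00118 M for strong base. pOH = -log[OH⁻] = 2.93, pH = 14 - pOH

pH = 11.07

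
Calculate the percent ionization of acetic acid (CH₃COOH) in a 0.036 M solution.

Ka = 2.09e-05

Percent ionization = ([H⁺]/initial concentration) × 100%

Using Ka equilibrium: x² + Ka×x - Ka×C = 0. Solving: [H⁺] = 8.5702e-04. Percent = (8.5702e-04/0.036) × 100

Percent ionization = 2.38%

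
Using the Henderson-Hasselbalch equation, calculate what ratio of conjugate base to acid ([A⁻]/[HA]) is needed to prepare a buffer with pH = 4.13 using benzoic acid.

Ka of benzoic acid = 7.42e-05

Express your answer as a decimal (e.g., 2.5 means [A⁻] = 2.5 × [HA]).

pKa = -log(7.42e-05) = 4.1296. pH = pKa + log([A⁻]/[HA]), so log([A⁻]/[HA]) = pH − pKa = 4.13 − 4.1296 = 0.0004. [A⁻]/[HA] = 10^(0.0004) = 1.00

[A⁻]/[HA] = 1.00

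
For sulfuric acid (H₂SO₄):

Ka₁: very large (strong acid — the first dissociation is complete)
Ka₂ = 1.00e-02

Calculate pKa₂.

pKa₂ = -log(Ka₂) = -log(1.00e-02) = 2.00.

pK_{a2} = 2.00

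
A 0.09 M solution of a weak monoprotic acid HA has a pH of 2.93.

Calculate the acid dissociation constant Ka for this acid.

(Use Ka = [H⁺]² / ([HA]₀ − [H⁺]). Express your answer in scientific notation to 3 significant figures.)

[H⁺] = 10^(−pH) = 10^(−2.93) = 1.175e-03 M. For HA ⇌ H⁺ + A⁻, Ka = [H⁺][A⁻]/[HA] = [H⁺]² / ([HA]₀ − [H⁺]) = (1.175e-03)² / (0.09 − 1.175e-03) = 1.55e-05.

K_a = 1.55e-05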